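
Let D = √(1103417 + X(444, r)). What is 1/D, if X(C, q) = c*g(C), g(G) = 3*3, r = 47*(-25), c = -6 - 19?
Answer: √275798/551596 ≈ 0.00095208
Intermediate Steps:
c = -25
r = -1175
g(G) = 9
X(C, q) = -225 (X(C, q) = -25*9 = -225)
D = 2*√275798 (D = √(1103417 - 225) = √1103192 = 2*√275798 ≈ 1050.3)
1/D = 1/(2*√275798) = √275798/551596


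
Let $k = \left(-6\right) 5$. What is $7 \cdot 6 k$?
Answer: $-1260$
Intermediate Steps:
$k = -30$
$7 \cdot 6 k = 7 \cdot 6 \left(-30\right) = 42 \left(-30\right) = -1260$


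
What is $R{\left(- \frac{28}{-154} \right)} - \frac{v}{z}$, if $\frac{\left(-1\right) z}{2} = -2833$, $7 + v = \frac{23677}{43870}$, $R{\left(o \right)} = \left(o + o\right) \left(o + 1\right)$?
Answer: $\frac{12959798813}{30076657820} \approx 0.43089$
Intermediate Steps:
$R{\left(o \right)} = 2 o \left(1 + o\right)$
$v = - \frac{283413}{43870}$ ($v = -7 + \frac{23677}{43870} = - \frac{283413}{43870} \approx -6.4603$)
$z = 5666$ ($z = \left(-2\right) \left(-2833\right) = 5666$)
$R{\left(- \frac{28}{-154} \right)} - \frac{v}{z} = 2 \left(- \frac{28}{-154}\right) \left(1 - \frac{28}{-154}\right) - - \frac{283413}{43870 \cdot 5666} = 2 \left(\left(-28\right) \left(- \frac{1}{154}\right)\right) \left(1 - - \frac{2}{11}\right) - \left(- \frac{283413}{43870}\right) \frac{1}{5666} = 2 \cdot \frac{2}{11} \left(1 + \frac{2}{11}\right) - - \frac{283413}{248567420} = 2 \cdot \frac{2}{11} \cdot \frac{13}{11} + \frac{283413}{248567420} = \frac{52}{121} + \frac{283413}{248567420} = \frac{12959798813}{30076657820}$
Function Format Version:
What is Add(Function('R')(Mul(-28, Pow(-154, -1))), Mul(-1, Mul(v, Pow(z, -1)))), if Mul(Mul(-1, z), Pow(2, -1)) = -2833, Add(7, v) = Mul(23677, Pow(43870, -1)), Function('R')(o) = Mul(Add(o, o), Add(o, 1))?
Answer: Rational(12959798813, 30076657820) ≈ 0.43089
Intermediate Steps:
Function('R')(o) = Mul(2, o, Add(1, o)) (Function('R')(o) = Mul(Mul(2, o), Add(1, o)) = Mul(2, o, Add(1, o)))
v = Rational(-283413, 43870) (v = Add(-7, Mul(23677, Pow(43870, -1))) = Add(-7, Mul(23677, Rational(1, 43870))) = Add(-7, Rational(23677, 43870)) = Rational(-283413, 43870) ≈ -6.4603)
z = 5666 (z = Mul(-2, -2833) = 5666)
Add(Function('R')(Mul(-28, Pow(-154, -1))), Mul(-1, Mul(v, Pow(z, -1)))) = Add(Mul(2, Mul(-28, Pow(-154, -1)), Add(1, Mul(-28, Pow(-154, -1)))), Mul(-1, Mul(Rational(-283413, 43870), Pow(5666, -1)))) = Add(Mul(2, Mul(-28, Rational(-1, 154)), Add(1, Mul(-28, Rational(-1, 154)))), Mul(-1, Mul(Rational(-283413, 43870), Rational(1, 5666)))) = Add(Mul(2, Rational(2, 11), Add(1, Rational(2, 11))), Mul(-1, Rational(-283413, 248567420))) = Add(Mul(2, Rational(2, 11), Rational(13, 11)), Rational(283413, 248567420)) = Add(Rational(52, 121), Rational(283413, 248567420)) = Rational(12959798813, 30076657820)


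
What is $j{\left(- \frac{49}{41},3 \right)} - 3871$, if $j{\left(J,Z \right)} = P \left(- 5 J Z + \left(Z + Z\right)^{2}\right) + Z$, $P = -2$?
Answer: $- \frac{163010}{41} \approx -3975.9$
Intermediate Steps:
$j{\left(J,Z \right)} = Z - 8 Z^{2} + 10 J Z$ ($j{\left(J,Z \right)} = - 2 \left(- 5 J Z + \left(Z + Z\right)^{2}\right) + Z = - 2 \left(- 5 J Z + \left(2 Z\right)^{2}\right) + Z = - 2 \left(- 5 J Z + 4 Z^{2}\right) + Z = - 2 \left(4 Z^{2} - 5 J Z\right) + Z = \left(- 8 Z^{2} + 10 J Z\right) + Z = Z - 8 Z^{2} + 10 J Z$)
$j{\left(- \frac{49}{41},3 \right)} - 3871 = 3 \left(1 - 24 + 10 \left(- \frac{49}{41}\right)\right) - 3871 = 3 \left(1 - 24 - \frac{490}{41}\right) - 3871 = 3 \left(- \frac{1433}{41}\right) - 3871 = - \frac{4299}{41} - 3871 = - \frac{163010}{41}$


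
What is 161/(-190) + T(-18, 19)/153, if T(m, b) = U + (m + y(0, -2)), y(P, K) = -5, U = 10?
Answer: -27103/29070 ≈ -0.93234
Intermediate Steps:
T(m, b) = 5 + m (T(m, b) = 10 + (m - 5) = 10 + (-5 + m) = 5 + m)
161/(-190) + T(-18, 19)/153 = 161/(-190) + (5 - 18)/153 = 161*(-1/190) - 13*1/153 = -161/190 - 13/153 = -27103/29070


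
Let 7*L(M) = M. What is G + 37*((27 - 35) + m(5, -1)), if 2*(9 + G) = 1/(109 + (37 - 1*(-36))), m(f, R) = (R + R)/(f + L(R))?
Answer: -1981599/6188 ≈ -320.23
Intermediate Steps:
L(M) = M/7
m(f, R) = 2*R/(f + R/7) (m(f, R) = (R + R)/(f + R/7) = (2*R)/(f + R/7) = 2*R/(f + R/7))
G = -3275/364 (G = -9 + 1/(2*(109 + (37 - 1*(-36)))) = -9 + 1/(2*(109 + (37 + 36))) = -9 + 1/(2*(109 + 73)) = -9 + (1/2)/182 = -9 + (1/2)*(1/182) = -9 + 1/364 = -3275/364 ≈ -8.9973)
G + 37*((27 - 35) + m(5, -1)) = -3275/364 + 37*((27 - 35) + 14*(-1)/(-1 + 7*5)) = -3275/364 + 37*(-8 + 14*(-1)/(-1 + 35)) = -3275/364 + 37*(-8 + 14*(-1)/34) = -3275/364 + 37*(-8 + 14*(-1)*(1/34)) = -3275/364 + 37*(-8 - 7/17) = -3275/364 + 37*(-143/17) = -3275/364 - 5291/17 = -1981599/6188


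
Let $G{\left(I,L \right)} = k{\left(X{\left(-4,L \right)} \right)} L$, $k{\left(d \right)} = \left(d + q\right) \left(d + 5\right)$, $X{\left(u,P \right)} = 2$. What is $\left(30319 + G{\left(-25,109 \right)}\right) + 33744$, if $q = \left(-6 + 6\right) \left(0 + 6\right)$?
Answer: $65589$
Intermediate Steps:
$q = 0$ ($q = 0 \cdot 6 = 0$)
$k{\left(d \right)} = d \left(5 + d\right)$ ($k{\left(d \right)} = \left(d + 0\right) \left(d + 5\right) = d \left(5 + d\right)$)
$G{\left(I,L \right)} = 14 L$ ($G{\left(I,L \right)} = 2 \left(5 + 2\right) L = 2 \cdot 7 L = 14 L$)
$\left(30319 + G{\left(-25,109 \right)}\right) + 33744 = \left(30319 + 14 \cdot 109\right) + 33744 = \left(30319 + 1526\right) + 33744 = 31845 + 33744 = 65589$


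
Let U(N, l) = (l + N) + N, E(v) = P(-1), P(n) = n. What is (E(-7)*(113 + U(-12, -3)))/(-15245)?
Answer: 86/15245 ≈ 0.0056412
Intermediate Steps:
E(v) = -1
U(N, l) = l + 2*N (U(N, l) = (N + l) + N = l + 2*N)
(E(-7)*(113 + U(-12, -3)))/(-15245) = -(113 + (-3 + 2*(-12)))/(-15245) = -(113 + (-3 - 24))*(-1/15245) = -(113 - 27)*(-1/15245) = -1*86*(-1/15245) = -86*(-1/15245) = 86/15245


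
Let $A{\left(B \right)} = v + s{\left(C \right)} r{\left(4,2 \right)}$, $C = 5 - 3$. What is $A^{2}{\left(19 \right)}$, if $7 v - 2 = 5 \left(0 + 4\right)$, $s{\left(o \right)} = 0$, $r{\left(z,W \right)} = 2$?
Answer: $\frac{484}{49} \approx 9.8775$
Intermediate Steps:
$C = 2$ ($C = 5 - 3 = 2$)
$v = \frac{22}{7}$ ($v = \frac{2}{7} + \frac{5 \left(0 + 4\right)}{7} = \frac{2}{7} + \frac{5 \cdot 4}{7} = \frac{2}{7} + \frac{1}{7} \cdot 20 = \frac{2}{7} + \frac{20}{7} = \frac{22}{7} \approx 3.1429$)
$A{\left(B \right)} = \frac{22}{7}$ ($A{\left(B \right)} = \frac{22}{7} + 0 \cdot 2 = \frac{22}{7} + 0 = \frac{22}{7}$)
$A^{2}{\left(19 \right)} = \left(\frac{22}{7}\right)^{2} = \frac{484}{49}$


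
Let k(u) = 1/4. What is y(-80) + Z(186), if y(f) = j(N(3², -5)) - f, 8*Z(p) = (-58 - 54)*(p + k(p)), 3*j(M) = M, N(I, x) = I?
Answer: -5049/2 ≈ -2524.5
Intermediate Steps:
k(u) = ¼
j(M) = M/3
Z(p) = -7/2 - 14*p (Z(p) = ((-58 - 54)*(p + ¼))/8 = (-112*(¼ + p))/8 = (-28 - 112*p)/8 = -7/2 - 14*p)
y(f) = 3 - f (y(f) = (⅓)*3² - f = (⅓)*9 - f = 3 - f)
y(-80) + Z(186) = (3 - 1*(-80)) + (-7/2 - 14*186) = (3 + 80) + (-7/2 - 2604) = 83 - 5215/2 = -5049/2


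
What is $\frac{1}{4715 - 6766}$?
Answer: $- \frac{1}{2051} \approx -0.00048757$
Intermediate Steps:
$\frac{1}{4715 - 6766} = \frac{1}{-2051} = - \frac{1}{2051}$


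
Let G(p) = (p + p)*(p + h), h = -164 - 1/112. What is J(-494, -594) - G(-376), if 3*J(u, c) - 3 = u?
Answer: -8531258/21 ≈ -4.0625e+5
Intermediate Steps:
J(u, c) = 1 + u/3
h = -18369/112 (h = -164 - 1*1/112 = -164 - 1/112 = -18369/112 ≈ -164.01)
G(p) = 2*p*(-18369/112 + p) (G(p) = (p + p)*(p - 18369/112) = (2*p)*(-18369/112 + p) = 2*p*(-18369/112 + p))
J(-494, -594) - G(-376) = (1 + (⅓)*(-494)) - (-376)*(-18369 + 112*(-376))/56 = (1 - 494/3) - (-376)*(-18369 - 42112)/56 = -491/3 - (-376)*(-60481)/56 = -491/3 - 1*2842607/7 = -491/3 - 2842607/7 = -8531258/21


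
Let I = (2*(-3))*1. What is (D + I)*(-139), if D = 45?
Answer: -5421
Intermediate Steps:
I = -6 (I = -6*1 = -6)
(D + I)*(-139) = (45 - 6)*(-139) = 39*(-139) = -5421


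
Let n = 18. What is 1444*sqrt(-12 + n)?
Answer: 1444*sqrt(6) ≈ 3537.1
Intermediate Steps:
1444*sqrt(-12 + n) = 1444*sqrt(-12 + 18) = 1444*sqrt(6)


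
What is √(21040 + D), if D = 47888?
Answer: 8*√1077 ≈ 262.54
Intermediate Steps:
√(21040 + D) = √(21040 + 47888) = √68928 = 8*√1077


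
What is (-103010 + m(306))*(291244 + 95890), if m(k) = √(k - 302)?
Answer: -39877899072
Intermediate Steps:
m(k) = √(-302 + k)
(-103010 + m(306))*(291244 + 95890) = (-103010 + √(-302 + 306))*(291244 + 95890) = (-103010 + √4)*387134 = (-103010 + 2)*387134 = -103008*387134 = -39877899072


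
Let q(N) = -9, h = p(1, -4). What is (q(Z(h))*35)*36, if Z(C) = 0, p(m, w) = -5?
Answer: -11340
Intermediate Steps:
h = -5
(q(Z(h))*35)*36 = -9*35*36 = -315*36 = -11340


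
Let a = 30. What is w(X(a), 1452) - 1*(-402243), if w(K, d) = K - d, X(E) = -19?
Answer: 400772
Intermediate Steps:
w(X(a), 1452) - 1*(-402243) = (-19 - 1*1452) - 1*(-402243) = (-19 - 1452) + 402243 = -1471 + 402243 = 400772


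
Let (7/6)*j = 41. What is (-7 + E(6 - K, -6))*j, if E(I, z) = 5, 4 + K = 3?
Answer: -492/7 ≈ -70.286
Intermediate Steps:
j = 246/7 (j = (6/7)*41 = 246/7 ≈ 35.143)
K = -1 (K = -4 + 3 = -1)
(-7 + E(6 - K, -6))*j = (-7 + 5)*(246/7) = -2*246/7 = -492/7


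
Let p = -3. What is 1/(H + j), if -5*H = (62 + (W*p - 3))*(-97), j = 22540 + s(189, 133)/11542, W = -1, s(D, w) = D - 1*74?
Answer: 57710/1370197563 ≈ 4.2118e-5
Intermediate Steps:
s(D, w) = -74 + D (s(D, w) = D - 74 = -74 + D)
j = 260156795/11542 (j = 22540 + (-74 + 189)/11542 = 22540 + 115*(1/11542) = 22540 + 115/11542 = 260156795/11542 ≈ 22540.)
H = 6014/5 (H = -(62 + (-1*(-3) - 3))*(-97)/5 = -(62 + (3 - 3))*(-97)/5 = -(62 + 0)*(-97)/5 = -62*(-97)/5 = -⅕*(-6014) = 6014/5 ≈ 1202.8)
1/(H + j) = 1/(6014/5 + 260156795/11542) = 1/(1370197563/57710) = 57710/1370197563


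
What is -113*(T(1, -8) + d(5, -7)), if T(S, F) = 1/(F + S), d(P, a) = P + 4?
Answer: -7006/7 ≈ -1000.9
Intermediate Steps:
d(P, a) = 4 + P
-113*(T(1, -8) + d(5, -7)) = -113*(1/(-8 + 1) + (4 + 5)) = -113*(1/(-7) + 9) = -113*(-1/7 + 9) = -113*62/7 = -7006/7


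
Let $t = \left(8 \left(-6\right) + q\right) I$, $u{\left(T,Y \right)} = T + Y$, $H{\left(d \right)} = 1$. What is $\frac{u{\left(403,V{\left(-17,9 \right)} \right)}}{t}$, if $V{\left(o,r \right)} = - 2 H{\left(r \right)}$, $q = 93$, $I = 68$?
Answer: $\frac{401}{3060} \approx 0.13105$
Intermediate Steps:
$V{\left(o,r \right)} = -2$ ($V{\left(o,r \right)} = \left(-2\right) 1 = -2$)
$t = 3060$ ($t = \left(8 \left(-6\right) + 93\right) 68 = \left(-48 + 93\right) 68 = 45 \cdot 68 = 3060$)
$\frac{u{\left(403,V{\left(-17,9 \right)} \right)}}{t} = \frac{403 - 2}{3060} = 401 \cdot \frac{1}{3060} = \frac{401}{3060}$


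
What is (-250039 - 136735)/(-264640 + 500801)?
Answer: -386774/236161 ≈ -1.6378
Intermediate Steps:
(-250039 - 136735)/(-264640 + 500801) = -386774/236161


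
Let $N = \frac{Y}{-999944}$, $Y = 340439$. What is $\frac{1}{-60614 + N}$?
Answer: $- \frac{90904}{5510086005} \approx -1.6498 \cdot 10^{-5}$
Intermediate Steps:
$N = - \frac{30949}{90904}$ ($N = \frac{340439}{-999944} = 340439 \left(- \frac{1}{999944}\right) = - \frac{30949}{90904} \approx -0.34046$)
$\frac{1}{-60614 + N} = \frac{1}{-60614 - \frac{30949}{90904}} = \frac{1}{- \frac{5510086005}{90904}} = - \frac{90904}{5510086005}$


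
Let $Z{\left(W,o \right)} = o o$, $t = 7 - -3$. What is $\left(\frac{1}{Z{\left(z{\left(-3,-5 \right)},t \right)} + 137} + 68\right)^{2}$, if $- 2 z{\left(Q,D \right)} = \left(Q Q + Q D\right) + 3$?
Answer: $\frac{259757689}{56169} \approx 4624.6$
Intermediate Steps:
$t = 10$ ($t = 7 + 3 = 10$)
$z{\left(Q,D \right)} = - \frac{3}{2} - \frac{Q^{2}}{2} - \frac{D Q}{2}$ ($z{\left(Q,D \right)} = - \frac{\left(Q Q + Q D\right) + 3}{2} = - \frac{\left(Q^{2} + D Q\right) + 3}{2} = - \frac{3 + Q^{2} + D Q}{2} = - \frac{3}{2} - \frac{Q^{2}}{2} - \frac{D Q}{2}$)
$Z{\left(W,o \right)} = o^{2}$
$\left(\frac{1}{Z{\left(z{\left(-3,-5 \right)},t \right)} + 137} + 68\right)^{2} = \left(\frac{1}{10^{2} + 137} + 68\right)^{2} = \left(\frac{1}{100 + 137} + 68\right)^{2} = \left(\frac{1}{237} + 68\right)^{2} = \left(\frac{16117}{237}\right)^{2} = \frac{259757689}{56169}$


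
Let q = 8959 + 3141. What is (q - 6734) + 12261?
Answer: 17627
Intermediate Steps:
q = 12100
(q - 6734) + 12261 = (12100 - 6734) + 12261 = 5366 + 12261 = 17627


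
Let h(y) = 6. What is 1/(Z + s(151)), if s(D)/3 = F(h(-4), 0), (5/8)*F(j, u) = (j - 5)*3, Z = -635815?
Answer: -5/3179003 ≈ -1.5728e-6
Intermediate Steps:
F(j, u) = -24 + 24*j/5 (F(j, u) = 8*((j - 5)*3)/5 = 8*((-5 + j)*3)/5 = 8*(-15 + 3*j)/5 = -24 + 24*j/5)
s(D) = 72/5 (s(D) = 3*(-24 + (24/5)*6) = 3*(-24 + 144/5) = 3*(24/5) = 72/5)
1/(Z + s(151)) = 1/(-635815 + 72/5) = 1/(-3179003/5) = -5/3179003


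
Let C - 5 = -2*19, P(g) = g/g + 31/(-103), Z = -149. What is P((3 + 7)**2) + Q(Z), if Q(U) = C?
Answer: -3327/103 ≈ -32.301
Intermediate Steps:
P(g) = 72/103 (P(g) = 1 + 31*(-1/103) = 1 - 31/103 = 72/103)
C = -33 (C = 5 - 2*19 = 5 - 38 = -33)
Q(U) = -33
P((3 + 7)**2) + Q(Z) = 72/103 - 33 = -3327/103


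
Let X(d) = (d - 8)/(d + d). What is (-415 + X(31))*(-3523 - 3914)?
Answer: 191182959/62 ≈ 3.0836e+6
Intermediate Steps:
X(d) = (-8 + d)/(2*d) (X(d) = (-8 + d)/((2*d)) = (-8 + d)*(1/(2*d)) = (-8 + d)/(2*d))
(-415 + X(31))*(-3523 - 3914) = (-415 + (½)*(-8 + 31)/31)*(-3523 - 3914) = (-415 + (½)*(1/31)*23)*(-7437) = (-415 + 23/62)*(-7437) = -25707/62*(-7437) = 191182959/62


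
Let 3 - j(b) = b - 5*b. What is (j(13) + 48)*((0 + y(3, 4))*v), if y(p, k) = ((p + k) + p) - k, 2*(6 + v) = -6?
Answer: -5562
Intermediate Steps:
v = -9 (v = -6 + (½)*(-6) = -6 - 3 = -9)
j(b) = 3 + 4*b (j(b) = 3 - (b - 5*b) = 3 - (-4)*b = 3 + 4*b)
y(p, k) = 2*p (y(p, k) = ((k + p) + p) - k = (k + 2*p) - k = 2*p)
(j(13) + 48)*((0 + y(3, 4))*v) = ((3 + 4*13) + 48)*((0 + 2*3)*(-9)) = ((3 + 52) + 48)*((0 + 6)*(-9)) = (55 + 48)*(6*(-9)) = 103*(-54) = -5562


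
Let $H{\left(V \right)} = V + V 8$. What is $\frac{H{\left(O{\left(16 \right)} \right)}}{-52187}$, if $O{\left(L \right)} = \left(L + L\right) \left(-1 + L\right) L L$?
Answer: $- \frac{1105920}{52187} \approx -21.191$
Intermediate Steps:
$O{\left(L \right)} = 2 L^{3} \left(-1 + L\right)$ ($O{\left(L \right)} = 2 L \left(-1 + L\right) L L = 2 L^{2} \left(-1 + L\right) L = 2 L^{3} \left(-1 + L\right)$)
$H{\left(V \right)} = 9 V$ ($H{\left(V \right)} = V + 8 V = 9 V$)
$\frac{H{\left(O{\left(16 \right)} \right)}}{-52187} = \frac{9 \cdot 2 \cdot 16^{3} \left(-1 + 16\right)}{-52187} = 9 \cdot 2 \cdot 4096 \cdot 15 \left(- \frac{1}{52187}\right) = 9 \cdot 122880 \left(- \frac{1}{52187}\right) = 1105920 \left(- \frac{1}{52187}\right) = - \frac{1105920}{52187}$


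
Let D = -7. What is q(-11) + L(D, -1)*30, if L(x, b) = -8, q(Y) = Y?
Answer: -251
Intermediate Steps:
q(-11) + L(D, -1)*30 = -11 - 8*30 = -11 - 240 = -251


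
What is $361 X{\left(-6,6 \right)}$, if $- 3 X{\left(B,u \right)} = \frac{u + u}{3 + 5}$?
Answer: $- \frac{361}{2} \approx -180.5$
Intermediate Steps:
$X{\left(B,u \right)} = - \frac{u}{12}$ ($X{\left(B,u \right)} = - \frac{\left(u + u\right) \frac{1}{3 + 5}}{3} = - \frac{2 u \frac{1}{8}}{3} = - \frac{\frac{1}{4} u}{3} = - \frac{u}{12}$)
$361 X{\left(-6,6 \right)} = 361 \left(\left(- \frac{1}{12}\right) 6\right) = 361 \left(- \frac{1}{2}\right) = - \frac{361}{2}$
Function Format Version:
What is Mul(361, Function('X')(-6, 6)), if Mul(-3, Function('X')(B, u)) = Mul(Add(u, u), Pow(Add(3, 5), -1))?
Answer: Rational(-361, 2) ≈ -180.50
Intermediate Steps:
Function('X')(B, u) = Mul(Rational(-1, 12), u) (Function('X')(B, u) = Mul(Rational(-1, 3), Mul(Add(u, u), Pow(Add(3, 5), -1))) = Mul(Rational(-1, 3), Mul(Mul(2, u), Pow(8, -1))) = Mul(Rational(-1, 3), Mul(Mul(2, u), Rational(1, 8))) = Mul(Rational(-1, 3), Mul(Rational(1, 4), u)) = Mul(Rational(-1, 12), u))
Mul(361, Function('X')(-6, 6)) = Mul(361, Mul(Rational(-1, 12), 6)) = Mul(361, Rational(-1, 2)) = Rational(-361, 2)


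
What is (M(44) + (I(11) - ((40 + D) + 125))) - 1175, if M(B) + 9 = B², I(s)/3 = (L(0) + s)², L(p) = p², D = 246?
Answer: 704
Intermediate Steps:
I(s) = 3*s² (I(s) = 3*(0² + s)² = 3*(0 + s)² = 3*s²)
M(B) = -9 + B²
(M(44) + (I(11) - ((40 + D) + 125))) - 1175 = ((-9 + 44²) + (3*11² - ((40 + 246) + 125))) - 1175 = ((-9 + 1936) + (3*121 - (286 + 125))) - 1175 = (1927 + (363 - 1*411)) - 1175 = (1927 + (363 - 411)) - 1175 = (1927 - 48) - 1175 = 1879 - 1175 = 704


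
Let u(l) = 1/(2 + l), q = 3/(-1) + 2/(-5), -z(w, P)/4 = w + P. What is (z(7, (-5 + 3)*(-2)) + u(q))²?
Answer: 97969/49 ≈ 1999.4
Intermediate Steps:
z(w, P) = -4*P - 4*w (z(w, P) = -4*(w + P) = -4*(P + w) = -4*P - 4*w)
q = -17/5 (q = 3*(-1) + 2*(-⅕) = -3 - ⅖ = -17/5 ≈ -3.4000)
(z(7, (-5 + 3)*(-2)) + u(q))² = ((-4*(-5 + 3)*(-2) - 4*7) + 1/(2 - 17/5))² = ((-(-8)*(-2) - 28) + 1/(-7/5))² = ((-4*4 - 28) - 5/7)² = ((-16 - 28) - 5/7)² = (-44 - 5/7)² = (-313/7)² = 97969/49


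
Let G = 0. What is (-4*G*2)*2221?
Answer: 0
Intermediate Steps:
(-4*G*2)*2221 = (-4*0*2)*2221 = (0*2)*2221 = 0*2221 = 0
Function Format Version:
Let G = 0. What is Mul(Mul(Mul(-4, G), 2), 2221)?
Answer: 0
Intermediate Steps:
Mul(Mul(Mul(-4, G), 2), 2221) = Mul(Mul(Mul(-4, 0), 2), 2221) = Mul(Mul(0, 2), 2221) = Mul(0, 2221) = 0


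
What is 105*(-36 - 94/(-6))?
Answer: -2135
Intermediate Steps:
105*(-36 - 94/(-6)) = 105*(-36 - 94*(-⅙)) = 105*(-36 + 47/3) = 105*(-61/3) = -2135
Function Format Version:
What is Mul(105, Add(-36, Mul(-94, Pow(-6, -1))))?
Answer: -2135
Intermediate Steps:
Mul(105, Add(-36, Mul(-94, Pow(-6, -1)))) = Mul(105, Add(-36, Mul(-94, Rational(-1, 6)))) = Mul(105, Add(-36, Rational(47, 3))) = Mul(105, Rational(-61, 3)) = -2135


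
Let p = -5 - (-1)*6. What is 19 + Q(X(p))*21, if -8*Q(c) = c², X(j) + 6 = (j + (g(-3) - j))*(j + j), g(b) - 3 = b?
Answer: -151/2 ≈ -75.500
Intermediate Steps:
g(b) = 3 + b
p = 1 (p = -5 - 1*(-6) = -5 + 6 = 1)
X(j) = -6 (X(j) = -6 + (j + ((3 - 3) - j))*(j + j) = -6 + (j + (0 - j))*(2*j) = -6 + (j - j)*(2*j) = -6 + 0*(2*j) = -6 + 0 = -6)
Q(c) = -c²/8
19 + Q(X(p))*21 = 19 - ⅛*(-6)²*21 = 19 - ⅛*36*21 = 19 - 9/2*21 = 19 - 189/2 = -151/2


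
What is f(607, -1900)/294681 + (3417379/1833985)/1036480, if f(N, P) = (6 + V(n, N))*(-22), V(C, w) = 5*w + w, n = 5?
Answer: -50852240771058567/186718601485825600 ≈ -0.27235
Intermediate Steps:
V(C, w) = 6*w
f(N, P) = -132 - 132*N (f(N, P) = (6 + 6*N)*(-22) = -132 - 132*N)
f(607, -1900)/294681 + (3417379/1833985)/1036480 = (-132 - 132*607)/294681 + (3417379/1833985)/1036480 = (-132 - 80124)*(1/294681) + (3417379*(1/1833985))*(1/1036480) = -80256*1/294681 + (3417379/1833985)*(1/1036480) = -26752/98227 + 3417379/1900888772800 = -50852240771058567/186718601485825600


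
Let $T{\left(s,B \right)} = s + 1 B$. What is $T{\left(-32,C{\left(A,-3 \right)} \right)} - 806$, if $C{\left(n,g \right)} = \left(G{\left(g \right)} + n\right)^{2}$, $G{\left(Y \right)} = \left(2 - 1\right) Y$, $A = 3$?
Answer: $-838$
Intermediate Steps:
$G{\left(Y \right)} = Y$ ($G{\left(Y \right)} = 1 Y = Y$)
$C{\left(n,g \right)} = \left(g + n\right)^{2}$
$T{\left(s,B \right)} = B + s$ ($T{\left(s,B \right)} = s + B = B + s$)
$T{\left(-32,C{\left(A,-3 \right)} \right)} - 806 = \left(\left(-3 + 3\right)^{2} - 32\right) - 806 = \left(0^{2} - 32\right) - 806 = \left(0 - 32\right) - 806 = -32 - 806 = -838$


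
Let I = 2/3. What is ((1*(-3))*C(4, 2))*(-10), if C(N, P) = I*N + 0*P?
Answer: 80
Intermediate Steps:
I = ⅔ (I = 2*(⅓) = ⅔ ≈ 0.66667)
C(N, P) = 2*N/3 (C(N, P) = 2*N/3 + 0*P = 2*N/3 + 0 = 2*N/3)
((1*(-3))*C(4, 2))*(-10) = ((1*(-3))*((⅔)*4))*(-10) = -3*8/3*(-10) = -8*(-10) = 80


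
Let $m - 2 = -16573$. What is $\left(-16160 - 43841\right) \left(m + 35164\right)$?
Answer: $-1115598593$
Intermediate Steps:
$m = -16571$ ($m = 2 - 16573 = -16571$)
$\left(-16160 - 43841\right) \left(m + 35164\right) = \left(-16160 - 43841\right) \left(-16571 + 35164\right) = \left(-60001\right) 18593 = -1115598593$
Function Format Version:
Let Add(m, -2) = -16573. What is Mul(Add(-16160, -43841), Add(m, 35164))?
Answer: -1115598593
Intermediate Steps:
m = -16571 (m = Add(2, -16573) = -16571)
Mul(Add(-16160, -43841), Add(m, 35164)) = Mul(Add(-16160, -43841), Add(-16571, 35164)) = Mul(-60001, 18593) = -1115598593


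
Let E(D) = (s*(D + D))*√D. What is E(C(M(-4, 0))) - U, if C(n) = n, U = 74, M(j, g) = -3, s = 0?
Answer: -74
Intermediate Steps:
E(D) = 0 (E(D) = (0*(D + D))*√D = (0*(2*D))*√D = 0*√D = 0)
E(C(M(-4, 0))) - U = 0 - 1*74 = 0 - 74 = -74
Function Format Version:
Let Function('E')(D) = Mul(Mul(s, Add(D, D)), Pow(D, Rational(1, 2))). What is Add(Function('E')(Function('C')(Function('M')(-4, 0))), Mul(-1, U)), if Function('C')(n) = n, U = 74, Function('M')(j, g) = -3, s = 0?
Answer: -74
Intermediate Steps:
Function('E')(D) = 0 (Function('E')(D) = Mul(Mul(0, Add(D, D)), Pow(D, Rational(1, 2))) = Mul(Mul(0, Mul(2, D)), Pow(D, Rational(1, 2))) = Mul(0, Pow(D, Rational(1, 2))) = 0)
Add(Function('E')(Function('C')(Function('M')(-4, 0))), Mul(-1, U)) = Add(0, Mul(-1, 74)) = Add(0, -74) = -74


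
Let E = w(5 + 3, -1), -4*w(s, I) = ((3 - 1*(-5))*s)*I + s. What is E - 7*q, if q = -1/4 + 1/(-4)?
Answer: 35/2 ≈ 17.500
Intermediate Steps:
q = -½ (q = -1*¼ + 1*(-¼) = -¼ - ¼ = -½ ≈ -0.50000)
w(s, I) = -s/4 - 2*I*s (w(s, I) = -(((3 - 1*(-5))*s)*I + s)/4 = -(((3 + 5)*s)*I + s)/4 = -((8*s)*I + s)/4 = -(8*I*s + s)/4 = -(s + 8*I*s)/4 = -s/4 - 2*I*s)
E = 14 (E = -(5 + 3)*(1 + 8*(-1))/4 = -¼*8*(1 - 8) = -¼*8*(-7) = 14)
E - 7*q = 14 - 7*(-½) = 14 + 7/2 = 35/2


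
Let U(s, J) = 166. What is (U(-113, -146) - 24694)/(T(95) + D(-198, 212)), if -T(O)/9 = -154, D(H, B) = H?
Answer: -2044/99 ≈ -20.646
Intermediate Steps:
T(O) = 1386 (T(O) = -9*(-154) = 1386)
(U(-113, -146) - 24694)/(T(95) + D(-198, 212)) = (166 - 24694)/(1386 - 198) = -24528/1188 = -24528*1/1188 = -2044/99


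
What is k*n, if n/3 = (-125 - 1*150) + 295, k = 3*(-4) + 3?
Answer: -540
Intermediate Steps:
k = -9 (k = -12 + 3 = -9)
n = 60 (n = 3*((-125 - 1*150) + 295) = 3*((-125 - 150) + 295) = 3*(-275 + 295) = 3*20 = 60)
k*n = -9*60 = -540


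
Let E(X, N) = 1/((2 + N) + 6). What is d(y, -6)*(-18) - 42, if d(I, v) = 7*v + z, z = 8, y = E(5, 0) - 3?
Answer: 570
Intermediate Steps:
E(X, N) = 1/(8 + N)
y = -23/8 (y = 1/(8 + 0) - 3 = 1/8 - 3 = ⅛ - 3 = -23/8 ≈ -2.8750)
d(I, v) = 8 + 7*v (d(I, v) = 7*v + 8 = 8 + 7*v)
d(y, -6)*(-18) - 42 = (8 + 7*(-6))*(-18) - 42 = (8 - 42)*(-18) - 42 = -34*(-18) - 42 = 612 - 42 = 570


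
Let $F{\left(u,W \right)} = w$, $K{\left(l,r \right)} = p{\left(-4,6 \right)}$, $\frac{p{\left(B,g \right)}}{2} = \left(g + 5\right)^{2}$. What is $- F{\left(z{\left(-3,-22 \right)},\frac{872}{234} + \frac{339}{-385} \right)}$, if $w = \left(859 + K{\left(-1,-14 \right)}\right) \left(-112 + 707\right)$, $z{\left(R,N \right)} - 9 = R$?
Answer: $-655095$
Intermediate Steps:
$p{\left(B,g \right)} = 2 \left(5 + g\right)^{2}$ ($p{\left(B,g \right)} = 2 \left(g + 5\right)^{2} = 2 \left(5 + g\right)^{2}$)
$K{\left(l,r \right)} = 242$ ($K{\left(l,r \right)} = 2 \left(5 + 6\right)^{2} = 2 \cdot 11^{2} = 2 \cdot 121 = 242$)
$z{\left(R,N \right)} = 9 + R$
$w = 655095$ ($w = \left(859 + 242\right) \left(-112 + 707\right) = 1101 \cdot 595 = 655095$)
$F{\left(u,W \right)} = 655095$
$- F{\left(z{\left(-3,-22 \right)},\frac{872}{234} + \frac{339}{-385} \right)} = \left(-1\right) 655095 = -655095$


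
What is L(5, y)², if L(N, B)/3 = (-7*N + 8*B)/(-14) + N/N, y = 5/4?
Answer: 13689/196 ≈ 69.842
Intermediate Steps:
y = 5/4 (y = 5*(¼) = 5/4 ≈ 1.2500)
L(N, B) = 3 - 12*B/7 + 3*N/2 (L(N, B) = 3*((-7*N + 8*B)/(-14) + N/N) = 3*((-7*N + 8*B)*(-1/14) + 1) = 3*((N/2 - 4*B/7) + 1) = 3*(1 + N/2 - 4*B/7) = 3 - 12*B/7 + 3*N/2)
L(5, y)² = (3 - 12/7*5/4 + (3/2)*5)² = (3 - 15/7 + 15/2)² = (117/14)² = 13689/196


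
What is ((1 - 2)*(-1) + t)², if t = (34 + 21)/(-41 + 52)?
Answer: 36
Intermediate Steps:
t = 5 (t = 55/11 = 55*(1/11) = 5)
((1 - 2)*(-1) + t)² = ((1 - 2)*(-1) + 5)² = (-1*(-1) + 5)² = (1 + 5)² = 6² = 36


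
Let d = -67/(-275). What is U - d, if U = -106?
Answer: -29217/275 ≈ -106.24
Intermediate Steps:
d = 67/275 (d = -67*(-1/275) = 67/275 ≈ 0.24364)
U - d = -106 - 1*67/275 = -106 - 67/275 = -29217/275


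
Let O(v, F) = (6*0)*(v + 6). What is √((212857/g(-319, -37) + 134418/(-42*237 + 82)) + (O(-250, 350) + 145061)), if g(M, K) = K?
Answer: √1161522702651886/91316 ≈ 373.22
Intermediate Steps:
O(v, F) = 0 (O(v, F) = 0*(6 + v) = 0)
√((212857/g(-319, -37) + 134418/(-42*237 + 82)) + (O(-250, 350) + 145061)) = √((212857/(-37) + 134418/(-42*237 + 82)) + (0 + 145061)) = √((212857*(-1/37) + 134418/(-9954 + 82)) + 145061) = √((-212857/37 + 134418/(-9872)) + 145061) = √((-212857/37 + 134418*(-1/9872)) + 145061) = √((-212857/37 - 67209/4936) + 145061) = √(-1053148885/182632 + 145061) = √(25439631667/182632) = √1161522702651886/91316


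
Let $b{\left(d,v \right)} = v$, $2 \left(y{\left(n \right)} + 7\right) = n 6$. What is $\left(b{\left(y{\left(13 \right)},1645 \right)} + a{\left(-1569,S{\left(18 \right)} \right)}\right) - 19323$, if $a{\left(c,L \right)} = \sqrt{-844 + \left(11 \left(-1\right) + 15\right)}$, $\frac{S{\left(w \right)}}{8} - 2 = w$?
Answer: $-17678 + 2 i \sqrt{210} \approx -17678.0 + 28.983 i$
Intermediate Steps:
$S{\left(w \right)} = 16 + 8 w$
$y{\left(n \right)} = -7 + 3 n$ ($y{\left(n \right)} = -7 + \frac{n 6}{2} = -7 + \frac{6 n}{2} = -7 + 3 n$)
$a{\left(c,L \right)} = 2 i \sqrt{210}$ ($a{\left(c,L \right)} = \sqrt{-844 + \left(-11 + 15\right)} = \sqrt{-844 + 4} = \sqrt{-840} = 2 i \sqrt{210}$)
$\left(b{\left(y{\left(13 \right)},1645 \right)} + a{\left(-1569,S{\left(18 \right)} \right)}\right) - 19323 = \left(1645 + 2 i \sqrt{210}\right) - 19323 = -17678 + 2 i \sqrt{210}$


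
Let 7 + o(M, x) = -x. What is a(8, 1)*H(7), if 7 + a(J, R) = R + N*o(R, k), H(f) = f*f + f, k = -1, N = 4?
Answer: -1680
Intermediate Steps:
o(M, x) = -7 - x
H(f) = f + f**2 (H(f) = f**2 + f = f + f**2)
a(J, R) = -31 + R (a(J, R) = -7 + (R + 4*(-7 - 1*(-1))) = -7 + (R + 4*(-7 + 1)) = -7 + (R + 4*(-6)) = -7 + (R - 24) = -7 + (-24 + R) = -31 + R)
a(8, 1)*H(7) = (-31 + 1)*(7*(1 + 7)) = -210*8 = -30*56 = -1680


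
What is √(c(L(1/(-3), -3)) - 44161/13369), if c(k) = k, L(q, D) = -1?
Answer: I*√769118570/13369 ≈ 2.0744*I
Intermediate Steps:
√(c(L(1/(-3), -3)) - 44161/13369) = √(-1 - 44161/13369) = √(-57530/13369) = I*√769118570/13369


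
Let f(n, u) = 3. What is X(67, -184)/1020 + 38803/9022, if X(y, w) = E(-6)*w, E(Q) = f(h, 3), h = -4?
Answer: 2883243/766870 ≈ 3.7598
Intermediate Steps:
E(Q) = 3
X(y, w) = 3*w
X(67, -184)/1020 + 38803/9022 = (3*(-184))/1020 + 38803/9022 = -552*1/1020 + 38803*(1/9022) = -46/85 + 38803/9022 = 2883243/766870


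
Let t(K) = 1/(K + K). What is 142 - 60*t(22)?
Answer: 1547/11 ≈ 140.64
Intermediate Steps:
t(K) = 1/(2*K)
142 - 60*t(22) = 142 - 30/22 = 142 - 60*1/44 = 142 - 15/11 = 1547/11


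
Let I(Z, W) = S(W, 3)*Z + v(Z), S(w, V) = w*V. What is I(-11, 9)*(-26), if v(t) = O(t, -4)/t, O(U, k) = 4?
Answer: 85046/11 ≈ 7731.5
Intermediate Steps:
S(w, V) = V*w
v(t) = 4/t
I(Z, W) = 4/Z + 3*W*Z (I(Z, W) = (3*W)*Z + 4/Z = 3*W*Z + 4/Z = 4/Z + 3*W*Z)
I(-11, 9)*(-26) = (4/(-11) + 3*9*(-11))*(-26) = (4*(-1/11) - 297)*(-26) = (-4/11 - 297)*(-26) = -3271/11*(-26) = 85046/11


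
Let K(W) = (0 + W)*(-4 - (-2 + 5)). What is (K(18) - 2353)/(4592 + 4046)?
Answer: -2479/8638 ≈ -0.28699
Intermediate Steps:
K(W) = -7*W (K(W) = W*(-4 - 1*3) = W*(-4 - 3) = W*(-7) = -7*W)
(K(18) - 2353)/(4592 + 4046) = (-7*18 - 2353)/(4592 + 4046) = (-126 - 2353)/8638 = -2479*1/8638 = -2479/8638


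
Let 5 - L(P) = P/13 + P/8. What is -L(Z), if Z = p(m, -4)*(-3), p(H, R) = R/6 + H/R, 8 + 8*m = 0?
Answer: -1975/416 ≈ -4.7476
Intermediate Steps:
m = -1 (m = -1 + (⅛)*0 = -1 + 0 = -1)
p(H, R) = R/6 + H/R (p(H, R) = R*(⅙) + H/R = R/6 + H/R)
Z = 5/4 (Z = ((⅙)*(-4) - 1/(-4))*(-3) = (-⅔ - 1*(-¼))*(-3) = (-⅔ + ¼)*(-3) = -5/12*(-3) = 5/4 ≈ 1.2500)
L(P) = 5 - 21*P/104 (L(P) = 5 - (P/13 + P/8) = 5 - 21*P/104)
-L(Z) = -(5 - 21/104*5/4) = -(5 - 105/416) = -1*1975/416 = -1975/416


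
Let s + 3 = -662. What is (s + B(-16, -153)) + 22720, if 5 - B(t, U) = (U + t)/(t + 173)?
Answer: 3463589/157 ≈ 22061.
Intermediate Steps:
B(t, U) = 5 - (U + t)/(173 + t) (B(t, U) = 5 - (U + t)/(t + 173) = 5 - (U + t)/(173 + t))
s = -665 (s = -3 - 662 = -665)
(s + B(-16, -153)) + 22720 = (-665 + (865 - 1*(-153) + 4*(-16))/(173 - 16)) + 22720 = (-665 + (865 + 153 - 64)/157) + 22720 = (-665 + (1/157)*954) + 22720 = (-665 + 954/157) + 22720 = -103451/157 + 22720 = 3463589/157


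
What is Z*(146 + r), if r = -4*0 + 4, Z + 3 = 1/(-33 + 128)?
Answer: -8520/19 ≈ -448.42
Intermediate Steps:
Z = -284/95 (Z = -3 + 1/(-33 + 128) = -3 + 1/95 = -284/95 ≈ -2.9895)
r = 4 (r = 0 + 4 = 4)
Z*(146 + r) = -284*(146 + 4)/95 = -284/95*150 = -8520/19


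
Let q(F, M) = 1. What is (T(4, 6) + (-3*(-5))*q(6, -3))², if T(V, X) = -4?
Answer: 121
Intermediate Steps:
(T(4, 6) + (-3*(-5))*q(6, -3))² = (-4 - 3*(-5)*1)² = (-4 - 1*(-15)*1)² = (-4 + 15*1)² = (-4 + 15)² = 11² = 121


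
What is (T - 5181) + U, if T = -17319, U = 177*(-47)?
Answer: -30819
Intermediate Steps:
U = -8319
(T - 5181) + U = (-17319 - 5181) - 8319 = -22500 - 8319 = -30819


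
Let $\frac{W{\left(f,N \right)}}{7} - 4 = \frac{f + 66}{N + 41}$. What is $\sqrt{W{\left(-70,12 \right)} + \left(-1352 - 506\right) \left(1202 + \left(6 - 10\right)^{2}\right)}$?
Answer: $\frac{2 i \sqrt{1589203357}}{53} \approx 1504.3 i$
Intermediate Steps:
$W{\left(f,N \right)} = 28 + \frac{7 \left(66 + f\right)}{41 + N}$ ($W{\left(f,N \right)} = 28 + 7 \frac{f + 66}{N + 41} = 28 + 7 \frac{66 + f}{41 + N} = 28 + \frac{7 \left(66 + f\right)}{41 + N}$)
$\sqrt{W{\left(-70,12 \right)} + \left(-1352 - 506\right) \left(1202 + \left(6 - 10\right)^{2}\right)} = \sqrt{\frac{7 \left(230 - 70 + 4 \cdot 12\right)}{41 + 12} + \left(-1352 - 506\right) \left(1202 + \left(6 - 10\right)^{2}\right)} = \sqrt{\frac{7 \left(230 - 70 + 48\right)}{53} + \left(-1352 - 506\right) \left(1202 + \left(-4\right)^{2}\right)} = \sqrt{7 \cdot \frac{1}{53} \cdot 208 + \left(-1352 - 506\right) \left(1202 + 16\right)} = \sqrt{\frac{1456}{53} - 2263044} = \sqrt{- \frac{119939876}{53}} = \frac{2 i \sqrt{1589203357}}{53}$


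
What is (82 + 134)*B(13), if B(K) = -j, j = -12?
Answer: 2592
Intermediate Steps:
B(K) = 12 (B(K) = -1*(-12) = 12)
(82 + 134)*B(13) = (82 + 134)*12 = 216*12 = 2592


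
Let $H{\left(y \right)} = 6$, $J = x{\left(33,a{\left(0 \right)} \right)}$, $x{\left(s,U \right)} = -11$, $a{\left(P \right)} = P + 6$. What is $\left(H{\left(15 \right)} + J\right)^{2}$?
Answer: $25$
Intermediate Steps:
$a{\left(P \right)} = 6 + P$
$J = -11$
$\left(H{\left(15 \right)} + J\right)^{2} = \left(6 - 11\right)^{2} = \left(-5\right)^{2} = 25$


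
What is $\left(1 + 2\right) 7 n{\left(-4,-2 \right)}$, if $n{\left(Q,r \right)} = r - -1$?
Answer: $-21$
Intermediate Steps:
$n{\left(Q,r \right)} = 1 + r$ ($n{\left(Q,r \right)} = r + 1 = 1 + r$)
$\left(1 + 2\right) 7 n{\left(-4,-2 \right)} = \left(1 + 2\right) 7 \left(1 - 2\right) = 3 \cdot 7 \left(-1\right) = 21 \left(-1\right) = -21$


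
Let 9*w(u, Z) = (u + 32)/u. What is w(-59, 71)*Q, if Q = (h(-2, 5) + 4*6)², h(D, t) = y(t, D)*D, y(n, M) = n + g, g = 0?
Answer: 588/59 ≈ 9.9661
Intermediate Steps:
y(n, M) = n (y(n, M) = n + 0 = n)
w(u, Z) = (32 + u)/(9*u) (w(u, Z) = ((u + 32)/u)/9 = ((32 + u)/u)/9 = (32 + u)/(9*u))
h(D, t) = D*t (h(D, t) = t*D = D*t)
Q = 196 (Q = (-2*5 + 4*6)² = (-10 + 24)² = 14² = 196)
w(-59, 71)*Q = ((⅑)*(32 - 59)/(-59))*196 = ((⅑)*(-1/59)*(-27))*196 = (3/59)*196 = 588/59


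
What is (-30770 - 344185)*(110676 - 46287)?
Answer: -24142977495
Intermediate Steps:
(-30770 - 344185)*(110676 - 46287) = -374955*64389 = -24142977495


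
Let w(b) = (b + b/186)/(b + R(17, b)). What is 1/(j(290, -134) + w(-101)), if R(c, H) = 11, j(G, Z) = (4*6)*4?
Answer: 16740/1625927 ≈ 0.010296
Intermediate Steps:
j(G, Z) = 96 (j(G, Z) = 24*4 = 96)
w(b) = 187*b/(186*(11 + b)) (w(b) = (b + b/186)/(b + 11) = (b + b*(1/186))/(11 + b) = (b + b/186)/(11 + b) = (187*b/186)/(11 + b) = 187*b/(186*(11 + b)))
1/(j(290, -134) + w(-101)) = 1/(96 + (187/186)*(-101)/(11 - 101)) = 1/(96 + (187/186)*(-101)/(-90)) = 1/(96 + (187/186)*(-101)*(-1/90)) = 1/(96 + 18887/16740) = 1/(1625927/16740) = 16740/1625927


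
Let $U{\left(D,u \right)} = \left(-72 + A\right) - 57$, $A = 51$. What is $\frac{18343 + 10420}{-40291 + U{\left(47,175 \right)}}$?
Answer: $- \frac{4109}{5767} \approx -0.7125$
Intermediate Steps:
$U{\left(D,u \right)} = -78$ ($U{\left(D,u \right)} = \left(-72 + 51\right) - 57 = -21 - 57 = -78$)
$\frac{18343 + 10420}{-40291 + U{\left(47,175 \right)}} = \frac{18343 + 10420}{-40291 - 78} = \frac{28763}{-40369} = 28763 \left(- \frac{1}{40369}\right) = - \frac{4109}{5767}$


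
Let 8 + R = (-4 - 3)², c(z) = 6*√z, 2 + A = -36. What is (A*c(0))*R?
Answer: 0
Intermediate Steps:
A = -38 (A = -2 - 36 = -38)
R = 41 (R = -8 + (-4 - 3)² = -8 + (-7)² = -8 + 49 = 41)
(A*c(0))*R = -228*√0*41 = -228*0*41 = -38*0*41 = 0*41 = 0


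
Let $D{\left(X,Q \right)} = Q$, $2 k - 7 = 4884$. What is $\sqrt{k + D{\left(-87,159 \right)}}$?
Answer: $\frac{\sqrt{10418}}{2} \approx 51.034$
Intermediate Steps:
$k = \frac{4891}{2}$ ($k = \frac{7}{2} + \frac{1}{2} \cdot 4884 = \frac{7}{2} + 2442 = \frac{4891}{2} \approx 2445.5$)
$\sqrt{k + D{\left(-87,159 \right)}} = \sqrt{\frac{4891}{2} + 159} = \sqrt{\frac{5209}{2}} = \frac{\sqrt{10418}}{2}$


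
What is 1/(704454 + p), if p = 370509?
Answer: 1/1074963 ≈ 9.3026e-7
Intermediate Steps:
1/(704454 + p) = 1/(704454 + 370509) = 1/1074963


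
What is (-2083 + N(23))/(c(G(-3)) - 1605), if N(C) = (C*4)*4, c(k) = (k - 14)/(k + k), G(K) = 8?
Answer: 13720/12843 ≈ 1.0683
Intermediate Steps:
c(k) = (-14 + k)/(2*k) (c(k) = (-14 + k)/((2*k)) = (-14 + k)*(1/(2*k)) = (-14 + k)/(2*k))
N(C) = 16*C (N(C) = (4*C)*4 = 16*C)
(-2083 + N(23))/(c(G(-3)) - 1605) = (-2083 + 16*23)/((½)*(-14 + 8)/8 - 1605) = (-2083 + 368)/((½)*(⅛)*(-6) - 1605) = -1715/(-3/8 - 1605) = -1715/(-12843/8) = -1715*(-8/12843) = 13720/12843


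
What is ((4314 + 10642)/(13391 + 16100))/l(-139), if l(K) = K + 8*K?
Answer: -14956/36893241 ≈ -0.00040539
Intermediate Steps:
l(K) = 9*K
((4314 + 10642)/(13391 + 16100))/l(-139) = ((4314 + 10642)/(13391 + 16100))/((9*(-139))) = (14956/29491)/(-1251) = (14956*(1/29491))*(-1/1251) = (14956/29491)*(-1/1251) = -14956/36893241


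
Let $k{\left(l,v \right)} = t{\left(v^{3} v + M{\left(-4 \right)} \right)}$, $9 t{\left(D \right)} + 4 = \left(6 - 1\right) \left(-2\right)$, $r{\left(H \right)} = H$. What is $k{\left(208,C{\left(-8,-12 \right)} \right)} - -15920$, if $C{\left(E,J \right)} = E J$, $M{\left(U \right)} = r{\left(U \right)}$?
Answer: $\frac{143266}{9} \approx 15918.0$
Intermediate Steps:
$M{\left(U \right)} = U$
$t{\left(D \right)} = - \frac{14}{9}$ ($t{\left(D \right)} = - \frac{4}{9} + \frac{\left(6 - 1\right) \left(-2\right)}{9} = - \frac{4}{9} + \frac{5 \left(-2\right)}{9} = - \frac{4}{9} + \frac{1}{9} \left(-10\right) = - \frac{4}{9} - \frac{10}{9} = - \frac{14}{9}$)
$k{\left(l,v \right)} = - \frac{14}{9}$
$k{\left(208,C{\left(-8,-12 \right)} \right)} - -15920 = - \frac{14}{9} - -15920 = - \frac{14}{9} + 15920 = \frac{143266}{9}$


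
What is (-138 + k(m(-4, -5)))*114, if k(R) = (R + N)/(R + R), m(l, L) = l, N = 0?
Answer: -15675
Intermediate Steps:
k(R) = ½ (k(R) = (R + 0)/(R + R) = R/((2*R)) = R*(1/(2*R)) = ½)
(-138 + k(m(-4, -5)))*114 = (-138 + ½)*114 = -275/2*114 = -15675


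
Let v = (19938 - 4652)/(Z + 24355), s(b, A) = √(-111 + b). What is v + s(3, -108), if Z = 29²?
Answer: 7643/12598 + 6*I*√3 ≈ 0.60668 + 10.392*I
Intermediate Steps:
Z = 841
v = 7643/12598 (v = (19938 - 4652)/(841 + 24355) = 15286/25196 = 15286*(1/25196) = 7643/12598 ≈ 0.60668)
v + s(3, -108) = 7643/12598 + √(-111 + 3) = 7643/12598 + √(-108) = 7643/12598 + 6*I*√3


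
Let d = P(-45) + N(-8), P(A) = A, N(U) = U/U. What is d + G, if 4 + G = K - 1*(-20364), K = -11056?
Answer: 9260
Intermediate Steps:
N(U) = 1
G = 9304 (G = -4 + (-11056 - 1*(-20364)) = -4 + (-11056 + 20364) = -4 + 9308 = 9304)
d = -44 (d = -45 + 1 = -44)
d + G = -44 + 9304 = 9260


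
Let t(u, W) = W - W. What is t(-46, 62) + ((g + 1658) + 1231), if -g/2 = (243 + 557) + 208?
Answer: 873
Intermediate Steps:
t(u, W) = 0
g = -2016 (g = -2*((243 + 557) + 208) = -2*(800 + 208) = -2*1008 = -2016)
t(-46, 62) + ((g + 1658) + 1231) = 0 + ((-2016 + 1658) + 1231) = 0 + (-358 + 1231) = 0 + 873 = 873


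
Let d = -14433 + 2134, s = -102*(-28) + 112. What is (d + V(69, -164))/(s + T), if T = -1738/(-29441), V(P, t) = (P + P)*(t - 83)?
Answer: -1365620785/87382626 ≈ -15.628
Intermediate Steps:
V(P, t) = 2*P*(-83 + t) (V(P, t) = (2*P)*(-83 + t) = 2*P*(-83 + t))
s = 2968 (s = 2856 + 112 = 2968)
d = -12299
T = 1738/29441 (T = -1738*(-1/29441) = 1738/29441 ≈ 0.059033)
(d + V(69, -164))/(s + T) = (-12299 + 2*69*(-83 - 164))/(2968 + 1738/29441) = (-12299 + 2*69*(-247))/(87382626/29441) = (-12299 - 34086)*(29441/87382626) = -46385*29441/87382626 = -1365620785/87382626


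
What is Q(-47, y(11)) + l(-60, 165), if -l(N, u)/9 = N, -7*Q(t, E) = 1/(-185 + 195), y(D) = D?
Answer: 37799/70 ≈ 539.99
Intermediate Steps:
Q(t, E) = -1/70 (Q(t, E) = -1/(7*(-185 + 195)) = -1/7/10 = -1/7*1/10 = -1/70)
l(N, u) = -9*N
Q(-47, y(11)) + l(-60, 165) = -1/70 - 9*(-60) = -1/70 + 540 = 37799/70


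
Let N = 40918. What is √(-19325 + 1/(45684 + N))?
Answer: I*√144935691170698/86602 ≈ 139.01*I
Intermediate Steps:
√(-19325 + 1/(45684 + N)) = √(-19325 + 1/(45684 + 40918)) = √(-19325 + 1/86602) = √(-1673583649/86602) = I*√144935691170698/86602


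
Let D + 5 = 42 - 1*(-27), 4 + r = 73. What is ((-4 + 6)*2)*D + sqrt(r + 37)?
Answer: 256 + sqrt(106) ≈ 266.30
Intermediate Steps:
r = 69 (r = -4 + 73 = 69)
D = 64 (D = -5 + (42 - 1*(-27)) = -5 + (42 + 27) = -5 + 69 = 64)
((-4 + 6)*2)*D + sqrt(r + 37) = ((-4 + 6)*2)*64 + sqrt(69 + 37) = (2*2)*64 + sqrt(106) = 4*64 + sqrt(106) = 256 + sqrt(106)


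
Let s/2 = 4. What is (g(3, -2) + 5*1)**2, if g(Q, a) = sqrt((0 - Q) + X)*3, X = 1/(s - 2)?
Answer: (10 + I*sqrt(102))**2/4 ≈ -0.5 + 50.497*I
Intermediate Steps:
s = 8 (s = 2*4 = 8)
X = 1/6 (X = 1/(8 - 2) = 1/6 ≈ 0.16667)
g(Q, a) = 3*sqrt(1/6 - Q) (g(Q, a) = sqrt((0 - Q) + 1/6)*3 = sqrt(-Q + 1/6)*3 = sqrt(1/6 - Q)*3 = 3*sqrt(1/6 - Q))
(g(3, -2) + 5*1)**2 = (sqrt(6 - 36*3)/2 + 5*1)**2 = (sqrt(6 - 108)/2 + 5)**2 = (sqrt(-102)/2 + 5)**2 = ((I*sqrt(102))/2 + 5)**2 = (I*sqrt(102)/2 + 5)**2 = (5 + I*sqrt(102)/2)**2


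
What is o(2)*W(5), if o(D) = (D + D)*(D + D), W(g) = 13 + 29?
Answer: 672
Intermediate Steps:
W(g) = 42
o(D) = 4*D² (o(D) = (2*D)*(2*D) = 4*D²)
o(2)*W(5) = (4*2²)*42 = (4*4)*42 = 16*42 = 672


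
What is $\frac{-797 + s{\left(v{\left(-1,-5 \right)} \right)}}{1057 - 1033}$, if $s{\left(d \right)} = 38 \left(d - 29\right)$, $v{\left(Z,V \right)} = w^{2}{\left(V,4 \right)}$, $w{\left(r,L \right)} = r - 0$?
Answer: $- \frac{949}{24} \approx -39.542$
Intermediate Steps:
$w{\left(r,L \right)} = r$ ($w{\left(r,L \right)} = r + 0 = r$)
$v{\left(Z,V \right)} = V^{2}$
$s{\left(d \right)} = -1102 + 38 d$ ($s{\left(d \right)} = 38 \left(-29 + d\right) = -1102 + 38 d$)
$\frac{-797 + s{\left(v{\left(-1,-5 \right)} \right)}}{1057 - 1033} = \frac{-797 - \left(1102 - 38 \left(-5\right)^{2}\right)}{1057 - 1033} = \frac{-797 + \left(-1102 + 38 \cdot 25\right)}{24} = \frac{-797 + \left(-1102 + 950\right)}{24} = \frac{-797 - 152}{24} = \frac{1}{24} \left(-949\right) = - \frac{949}{24}$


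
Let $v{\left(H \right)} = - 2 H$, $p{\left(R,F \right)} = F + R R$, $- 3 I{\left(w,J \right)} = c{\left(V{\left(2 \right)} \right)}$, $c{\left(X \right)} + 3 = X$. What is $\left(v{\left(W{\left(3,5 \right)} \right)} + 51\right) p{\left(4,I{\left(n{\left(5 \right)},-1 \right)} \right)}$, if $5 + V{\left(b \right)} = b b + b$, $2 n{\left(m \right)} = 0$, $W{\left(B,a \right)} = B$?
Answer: $750$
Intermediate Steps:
$n{\left(m \right)} = 0$ ($n{\left(m \right)} = \frac{1}{2} \cdot 0 = 0$)
$V{\left(b \right)} = -5 + b + b^{2}$ ($V{\left(b \right)} = -5 + \left(b b + b\right) = -5 + \left(b^{2} + b\right) = -5 + \left(b + b^{2}\right) = -5 + b + b^{2}$)
$c{\left(X \right)} = -3 + X$
$I{\left(w,J \right)} = \frac{2}{3}$ ($I{\left(w,J \right)} = - \frac{-3 + \left(-5 + 2 + 2^{2}\right)}{3} = - \frac{-3 + \left(-5 + 2 + 4\right)}{3} = - \frac{-3 + 1}{3} = \left(- \frac{1}{3}\right) \left(-2\right) = \frac{2}{3}$)
$p{\left(R,F \right)} = F + R^{2}$
$\left(v{\left(W{\left(3,5 \right)} \right)} + 51\right) p{\left(4,I{\left(n{\left(5 \right)},-1 \right)} \right)} = \left(\left(-2\right) 3 + 51\right) \left(\frac{2}{3} + 4^{2}\right) = \left(-6 + 51\right) \left(\frac{2}{3} + 16\right) = 45 \cdot \frac{50}{3} = 750$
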